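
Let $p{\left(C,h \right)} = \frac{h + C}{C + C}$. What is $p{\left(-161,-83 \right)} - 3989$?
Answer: $- \frac{642107}{161} \approx -3988.2$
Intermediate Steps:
$p{\left(C,h \right)} = \frac{C + h}{2 C}$
$p{\left(-161,-83 \right)} - 3989 = \frac{-161 - 83}{2 \left(-161\right)} - 3989 = \frac{1}{2} \left(- \frac{1}{161}\right) \left(-244\right) - 3989 = \frac{122}{161} - 3989 = - \frac{642107}{161}$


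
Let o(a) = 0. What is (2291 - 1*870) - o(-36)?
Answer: 1421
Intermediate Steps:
(2291 - 1*870) - o(-36) = (2291 - 1*870) - 1*0 = (2291 - 870) + 0 = 1421 + 0 = 1421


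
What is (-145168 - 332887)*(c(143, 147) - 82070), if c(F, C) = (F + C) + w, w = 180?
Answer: 39009288000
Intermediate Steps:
c(F, C) = 180 + C + F (c(F, C) = (F + C) + 180 = (C + F) + 180 = 180 + C + F)
(-145168 - 332887)*(c(143, 147) - 82070) = (-145168 - 332887)*((180 + 147 + 143) - 82070) = -478055*(470 - 82070) = -478055*(-81600) = 39009288000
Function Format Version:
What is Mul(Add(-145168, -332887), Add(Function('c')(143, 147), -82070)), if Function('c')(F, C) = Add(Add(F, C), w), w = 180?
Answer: 39009288000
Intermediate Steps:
Function('c')(F, C) = Add(180, C, F) (Function('c')(F, C) = Add(Add(F, C), 180) = Add(Add(C, F), 180) = Add(180, C, F))
Mul(Add(-145168, -332887), Add(Function('c')(143, 147), -82070)) = Mul(Add(-145168, -332887), Add(Add(180, 147, 143), -82070)) = Mul(-478055, Add(470, -82070)) = Mul(-478055, -81600) = 39009288000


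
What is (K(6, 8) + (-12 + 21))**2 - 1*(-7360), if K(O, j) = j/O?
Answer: 67201/9 ≈ 7466.8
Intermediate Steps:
(K(6, 8) + (-12 + 21))**2 - 1*(-7360) = (8/6 + (-12 + 21))**2 - 1*(-7360) = (8*(1/6) + 9)**2 + 7360 = (4/3 + 9)**2 + 7360 = (31/3)**2 + 7360 = 961/9 + 7360 = 67201/9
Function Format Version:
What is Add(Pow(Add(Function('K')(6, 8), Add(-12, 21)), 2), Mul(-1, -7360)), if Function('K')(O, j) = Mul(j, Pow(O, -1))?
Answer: Rational(67201, 9) ≈ 7466.8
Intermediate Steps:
Add(Pow(Add(Function('K')(6, 8), Add(-12, 21)), 2), Mul(-1, -7360)) = Add(Pow(Add(Mul(8, Pow(6, -1)), Add(-12, 21)), 2), Mul(-1, -7360)) = Add(Pow(Add(Mul(8, Rational(1, 6)), 9), 2), 7360) = Add(Pow(Add(Rational(4, 3), 9), 2), 7360) = Add(Pow(Rational(31, 3), 2), 7360) = Add(Rational(961, 9), 7360) = Rational(67201, 9)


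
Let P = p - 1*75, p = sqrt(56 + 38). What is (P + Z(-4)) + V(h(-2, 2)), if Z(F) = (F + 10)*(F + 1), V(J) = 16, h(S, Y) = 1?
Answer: -77 + sqrt(94) ≈ -67.305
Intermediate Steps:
p = sqrt(94) ≈ 9.6954
Z(F) = (1 + F)*(10 + F) (Z(F) = (10 + F)*(1 + F) = (1 + F)*(10 + F))
P = -75 + sqrt(94) (P = sqrt(94) - 1*75 = sqrt(94) - 75 = -75 + sqrt(94) ≈ -65.305)
(P + Z(-4)) + V(h(-2, 2)) = ((-75 + sqrt(94)) + (10 + (-4)**2 + 11*(-4))) + 16 = ((-75 + sqrt(94)) + (10 + 16 - 44)) + 16 = ((-75 + sqrt(94)) - 18) + 16 = (-93 + sqrt(94)) + 16 = -77 + sqrt(94)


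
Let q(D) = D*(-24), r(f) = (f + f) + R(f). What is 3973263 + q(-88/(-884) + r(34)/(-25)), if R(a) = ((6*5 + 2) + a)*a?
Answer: 21964527723/5525 ≈ 3.9755e+6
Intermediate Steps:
R(a) = a*(32 + a) (R(a) = ((30 + 2) + a)*a = (32 + a)*a = a*(32 + a))
r(f) = 2*f + f*(32 + f) (r(f) = (f + f) + f*(32 + f) = 2*f + f*(32 + f))
q(D) = -24*D
3973263 + q(-88/(-884) + r(34)/(-25)) = 3973263 - 24*(-88/(-884) + (34*(34 + 34))/(-25)) = 3973263 - 24*(-88*(-1/884) + (34*68)*(-1/25)) = 3973263 - 24*(22/221 + 2312*(-1/25)) = 3973263 - 24*(22/221 - 2312/25) = 3973263 - 24*(-510402/5525) = 3973263 + 12249648/5525 = 21964527723/5525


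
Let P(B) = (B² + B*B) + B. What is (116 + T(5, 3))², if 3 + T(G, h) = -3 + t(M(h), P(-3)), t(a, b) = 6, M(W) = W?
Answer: 13456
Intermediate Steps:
P(B) = B + 2*B² (P(B) = (B² + B²) + B = 2*B² + B = B + 2*B²)
T(G, h) = 0 (T(G, h) = -3 + (-3 + 6) = -3 + 3 = 0)
(116 + T(5, 3))² = (116 + 0)² = 116² = 13456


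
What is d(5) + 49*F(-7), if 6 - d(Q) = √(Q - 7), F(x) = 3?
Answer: 153 - I*√2 ≈ 153.0 - 1.4142*I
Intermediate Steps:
d(Q) = 6 - √(-7 + Q) (d(Q) = 6 - √(Q - 7) = 6 - √(-7 + Q))
d(5) + 49*F(-7) = (6 - √(-7 + 5)) + 49*3 = (6 - √(-2)) + 147 = (6 - I*√2) + 147 = 153 - I*√2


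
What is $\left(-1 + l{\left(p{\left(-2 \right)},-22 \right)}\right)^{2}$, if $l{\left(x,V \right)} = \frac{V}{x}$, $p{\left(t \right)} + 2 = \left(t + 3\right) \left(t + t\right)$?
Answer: $\frac{64}{9} \approx 7.1111$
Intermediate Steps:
$p{\left(t \right)} = -2 + 2 t \left(3 + t\right)$ ($p{\left(t \right)} = -2 + \left(t + 3\right) \left(t + t\right) = -2 + \left(3 + t\right) 2 t = -2 + 2 t \left(3 + t\right)$)
$\left(-1 + l{\left(p{\left(-2 \right)},-22 \right)}\right)^{2} = \left(-1 - \frac{22}{-2 + 2 \left(-2\right)^{2} + 6 \left(-2\right)}\right)^{2} = \left(-1 - \frac{22}{-2 + 2 \cdot 4 - 12}\right)^{2} = \left(-1 - \frac{22}{-2 + 8 - 12}\right)^{2} = \left(-1 - \frac{22}{-6}\right)^{2} = \left(-1 - - \frac{11}{3}\right)^{2} = \left(-1 + \frac{11}{3}\right)^{2} = \left(\frac{8}{3}\right)^{2} = \frac{64}{9}$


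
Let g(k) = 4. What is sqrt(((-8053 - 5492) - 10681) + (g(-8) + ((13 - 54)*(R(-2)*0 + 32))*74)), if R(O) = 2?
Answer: I*sqrt(121310) ≈ 348.3*I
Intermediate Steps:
sqrt(((-8053 - 5492) - 10681) + (g(-8) + ((13 - 54)*(R(-2)*0 + 32))*74)) = sqrt(((-8053 - 5492) - 10681) + (4 + ((13 - 54)*(2*0 + 32))*74)) = sqrt((-13545 - 10681) + (4 - 41*(0 + 32)*74)) = sqrt(-24226 + (4 - 41*32*74)) = sqrt(-24226 + (4 - 1312*74)) = sqrt(-24226 + (4 - 97088)) = sqrt(-24226 - 97084) = sqrt(-121310) = I*sqrt(121310)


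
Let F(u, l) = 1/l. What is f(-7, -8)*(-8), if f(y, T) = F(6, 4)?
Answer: -2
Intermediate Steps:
f(y, T) = ¼ (f(y, T) = 1/4 = ¼)
f(-7, -8)*(-8) = (¼)*(-8) = -2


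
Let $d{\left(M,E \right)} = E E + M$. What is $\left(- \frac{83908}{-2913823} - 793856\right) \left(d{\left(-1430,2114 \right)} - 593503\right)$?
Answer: $- \frac{814664659081776140}{264893} \approx -3.0754 \cdot 10^{12}$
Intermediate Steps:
$d{\left(M,E \right)} = M + E^{2}$ ($d{\left(M,E \right)} = E^{2} + M = M + E^{2}$)
$\left(- \frac{83908}{-2913823} - 793856\right) \left(d{\left(-1430,2114 \right)} - 593503\right) = \left(- \frac{83908}{-2913823} - 793856\right) \left(\left(-1430 + 2114^{2}\right) - 593503\right) = \left(\left(-83908\right) \left(- \frac{1}{2913823}\right) - 793856\right) \left(\left(-1430 + 4468996\right) - 593503\right) = \left(\frac{7628}{264893} - 793856\right) \left(4467566 - 593503\right) = \left(- \frac{210286889780}{264893}\right) 3874063 = - \frac{814664659081776140}{264893}$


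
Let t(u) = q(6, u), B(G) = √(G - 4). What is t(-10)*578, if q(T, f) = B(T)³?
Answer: 1156*√2 ≈ 1634.8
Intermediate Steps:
B(G) = √(-4 + G)
q(T, f) = (-4 + T)^(3/2) (q(T, f) = (√(-4 + T))³ = (-4 + T)^(3/2))
t(u) = 2*√2 (t(u) = (-4 + 6)^(3/2) = 2^(3/2) = 2*√2)
t(-10)*578 = (2*√2)*578 = 1156*√2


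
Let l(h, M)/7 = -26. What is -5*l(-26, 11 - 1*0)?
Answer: 910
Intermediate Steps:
l(h, M) = -182 (l(h, M) = 7*(-26) = -182)
-5*l(-26, 11 - 1*0) = -5*(-182) = 910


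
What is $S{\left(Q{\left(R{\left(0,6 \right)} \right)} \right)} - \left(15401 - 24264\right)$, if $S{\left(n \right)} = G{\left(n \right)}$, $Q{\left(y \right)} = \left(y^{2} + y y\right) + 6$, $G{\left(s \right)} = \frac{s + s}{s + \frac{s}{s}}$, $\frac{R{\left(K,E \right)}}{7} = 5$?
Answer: $\frac{21781303}{2457} \approx 8865.0$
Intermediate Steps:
$R{\left(K,E \right)} = 35$ ($R{\left(K,E \right)} = 7 \cdot 5 = 35$)
$G{\left(s \right)} = \frac{2 s}{1 + s}$ ($G{\left(s \right)} = \frac{2 s}{s + 1} = \frac{2 s}{1 + s}$)
$Q{\left(y \right)} = 6 + 2 y^{2}$ ($Q{\left(y \right)} = \left(y^{2} + y^{2}\right) + 6 = 2 y^{2} + 6 = 6 + 2 y^{2}$)
$S{\left(n \right)} = \frac{2 n}{1 + n}$
$S{\left(Q{\left(R{\left(0,6 \right)} \right)} \right)} - \left(15401 - 24264\right) = \frac{2 \left(6 + 2 \cdot 35^{2}\right)}{1 + \left(6 + 2 \cdot 35^{2}\right)} - \left(15401 - 24264\right) = \frac{2 \left(6 + 2 \cdot 1225\right)}{1 + \left(6 + 2 \cdot 1225\right)} - -8863 = \frac{2 \left(6 + 2450\right)}{1 + \left(6 + 2450\right)} + 8863 = 2 \cdot 2456 \frac{1}{1 + 2456} + 8863 = 2 \cdot 2456 \cdot \frac{1}{2457} + 8863 = \frac{4912}{2457} + 8863 = \frac{21781303}{2457}$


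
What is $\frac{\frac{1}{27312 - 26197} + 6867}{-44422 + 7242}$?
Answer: $- \frac{3828353}{20727850} \approx -0.1847$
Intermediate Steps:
$\frac{\frac{1}{27312 - 26197} + 6867}{-44422 + 7242} = \frac{\frac{1}{1115} + 6867}{-37180} = \left(\frac{1}{1115} + 6867\right) \left(- \frac{1}{37180}\right) = \frac{7656706}{1115} \left(- \frac{1}{37180}\right) = - \frac{3828353}{20727850}$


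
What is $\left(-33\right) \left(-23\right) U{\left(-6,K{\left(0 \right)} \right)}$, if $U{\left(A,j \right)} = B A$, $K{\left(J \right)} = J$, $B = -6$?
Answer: $27324$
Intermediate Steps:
$U{\left(A,j \right)} = - 6 A$
$\left(-33\right) \left(-23\right) U{\left(-6,K{\left(0 \right)} \right)} = \left(-33\right) \left(-23\right) \left(\left(-6\right) \left(-6\right)\right) = 759 \cdot 36 = 27324$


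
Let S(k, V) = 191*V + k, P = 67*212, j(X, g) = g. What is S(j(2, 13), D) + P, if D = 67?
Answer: 27014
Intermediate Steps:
P = 14204
S(k, V) = k + 191*V
S(j(2, 13), D) + P = (13 + 191*67) + 14204 = (13 + 12797) + 14204 = 12810 + 14204 = 27014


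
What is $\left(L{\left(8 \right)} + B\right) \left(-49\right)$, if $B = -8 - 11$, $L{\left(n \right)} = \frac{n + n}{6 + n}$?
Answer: $875$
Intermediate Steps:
$L{\left(n \right)} = \frac{2 n}{6 + n}$
$B = -19$ ($B = -8 - 11 = -19$)
$\left(L{\left(8 \right)} + B\right) \left(-49\right) = \left(2 \cdot 8 \frac{1}{6 + 8} - 19\right) \left(-49\right) = \left(2 \cdot 8 \cdot \frac{1}{14} - 19\right) \left(-49\right) = \left(\frac{8}{7} - 19\right) \left(-49\right) = \left(- \frac{125}{7}\right) \left(-49\right) = 875$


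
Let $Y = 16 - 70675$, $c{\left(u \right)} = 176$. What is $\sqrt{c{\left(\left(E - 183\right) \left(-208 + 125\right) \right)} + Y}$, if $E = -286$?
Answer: $i \sqrt{70483} \approx 265.49 i$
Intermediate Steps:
$Y = -70659$ ($Y = 16 - 70675 = -70659$)
$\sqrt{c{\left(\left(E - 183\right) \left(-208 + 125\right) \right)} + Y} = \sqrt{176 - 70659} = \sqrt{-70483} = i \sqrt{70483}$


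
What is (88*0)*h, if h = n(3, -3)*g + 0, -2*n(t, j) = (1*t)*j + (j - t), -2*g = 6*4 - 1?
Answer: 0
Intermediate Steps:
g = -23/2 (g = -(6*4 - 1)/2 = -(24 - 1)/2 = -1/2*23 = -23/2 ≈ -11.500)
n(t, j) = t/2 - j/2 - j*t/2 (n(t, j) = -((1*t)*j + (j - t))/2 = -(t*j + (j - t))/2 = -(j*t + (j - t))/2 = -(j - t + j*t)/2 = t/2 - j/2 - j*t/2)
h = -345/4 (h = ((1/2)*3 - 1/2*(-3) - 1/2*(-3)*3)*(-23/2) + 0 = (3/2 + 3/2 + 9/2)*(-23/2) + 0 = (15/2)*(-23/2) + 0 = -345/4 + 0 = -345/4 ≈ -86.250)
(88*0)*h = (88*0)*(-345/4) = 0*(-345/4) = 0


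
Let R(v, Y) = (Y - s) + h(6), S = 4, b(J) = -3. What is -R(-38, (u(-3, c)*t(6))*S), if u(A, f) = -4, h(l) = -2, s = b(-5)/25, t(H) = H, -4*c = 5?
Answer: 2447/25 ≈ 97.880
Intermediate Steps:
c = -5/4 (c = -¼*5 = -5/4 ≈ -1.2500)
s = -3/25 ≈ -0.12000
R(v, Y) = -47/25 + Y (R(v, Y) = (Y - 1*(-3/25)) - 2 = (Y + 3/25) - 2 = (3/25 + Y) - 2 = -47/25 + Y)
-R(-38, (u(-3, c)*t(6))*S) = -(-47/25 - 4*6*4) = -(-47/25 - 24*4) = -(-47/25 - 96) = -1*(-2447/25) = 2447/25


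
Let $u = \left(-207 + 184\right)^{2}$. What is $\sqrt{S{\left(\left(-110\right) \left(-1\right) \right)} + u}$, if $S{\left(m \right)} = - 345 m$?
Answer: $i \sqrt{37421} \approx 193.45 i$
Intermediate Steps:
$u = 529$ ($u = \left(-23\right)^{2} = 529$)
$\sqrt{S{\left(\left(-110\right) \left(-1\right) \right)} + u} = \sqrt{- 345 \left(\left(-110\right) \left(-1\right)\right) + 529} = \sqrt{\left(-345\right) 110 + 529} = \sqrt{-37950 + 529} = \sqrt{-37421} = i \sqrt{37421}$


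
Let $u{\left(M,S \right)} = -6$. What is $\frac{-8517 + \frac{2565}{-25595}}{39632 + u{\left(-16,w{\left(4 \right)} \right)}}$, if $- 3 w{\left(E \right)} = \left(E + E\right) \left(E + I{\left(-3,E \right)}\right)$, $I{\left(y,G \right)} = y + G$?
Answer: $- \frac{21799518}{101422747} \approx -0.21494$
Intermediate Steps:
$I{\left(y,G \right)} = G + y$
$w{\left(E \right)} = - \frac{2 E \left(-3 + 2 E\right)}{3}$ ($w{\left(E \right)} = - \frac{\left(E + E\right) \left(E + \left(E - 3\right)\right)}{3} = - \frac{2 E \left(E + \left(-3 + E\right)\right)}{3} = - \frac{2 E \left(-3 + 2 E\right)}{3}$)
$\frac{-8517 + \frac{2565}{-25595}}{39632 + u{\left(-16,w{\left(4 \right)} \right)}} = \frac{-8517 + \frac{2565}{-25595}}{39632 - 6} = \frac{-8517 + 2565 \left(- \frac{1}{25595}\right)}{39626} = \left(-8517 - \frac{513}{5119}\right) \frac{1}{39626} = \left(- \frac{43599036}{5119}\right) \frac{1}{39626} = - \frac{21799518}{101422747}$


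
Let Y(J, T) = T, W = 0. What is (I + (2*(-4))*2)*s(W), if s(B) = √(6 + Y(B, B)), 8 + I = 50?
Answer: 26*√6 ≈ 63.687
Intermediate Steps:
I = 42 (I = -8 + 50 = 42)
s(B) = √(6 + B)
(I + (2*(-4))*2)*s(W) = (42 + (2*(-4))*2)*√(6 + 0) = (42 - 8*2)*√6 = (42 - 16)*√6 = 26*√6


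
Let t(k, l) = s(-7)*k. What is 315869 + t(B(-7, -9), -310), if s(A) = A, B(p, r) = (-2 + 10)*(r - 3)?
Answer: 316541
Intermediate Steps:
B(p, r) = -24 + 8*r (B(p, r) = 8*(-3 + r) = -24 + 8*r)
t(k, l) = -7*k
315869 + t(B(-7, -9), -310) = 315869 - 7*(-24 + 8*(-9)) = 315869 - 7*(-24 - 72) = 315869 - 7*(-96) = 315869 + 672 = 316541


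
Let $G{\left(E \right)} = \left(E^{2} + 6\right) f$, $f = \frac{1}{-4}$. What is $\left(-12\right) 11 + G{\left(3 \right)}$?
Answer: $- \frac{543}{4} \approx -135.75$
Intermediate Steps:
$f = - \frac{1}{4} \approx -0.25$
$G{\left(E \right)} = - \frac{3}{2} - \frac{E^{2}}{4}$ ($G{\left(E \right)} = \left(E^{2} + 6\right) \left(- \frac{1}{4}\right) = \left(6 + E^{2}\right) \left(- \frac{1}{4}\right) = - \frac{3}{2} - \frac{E^{2}}{4}$)
$\left(-12\right) 11 + G{\left(3 \right)} = \left(-12\right) 11 - \left(\frac{3}{2} + \frac{3^{2}}{4}\right) = -132 - \frac{15}{4} = - \frac{543}{4}$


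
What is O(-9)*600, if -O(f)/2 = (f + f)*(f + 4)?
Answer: -108000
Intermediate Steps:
O(f) = -4*f*(4 + f) (O(f) = -2*(f + f)*(f + 4) = -2*2*f*(4 + f) = -4*f*(4 + f))
O(-9)*600 = -4*(-9)*(4 - 9)*600 = -4*(-9)*(-5)*600 = -180*600 = -108000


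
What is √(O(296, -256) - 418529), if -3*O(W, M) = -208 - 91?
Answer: 2*I*√941466/3 ≈ 646.86*I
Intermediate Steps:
O(W, M) = 299/3 (O(W, M) = -(-208 - 91)/3 = -⅓*(-299) = 299/3)
√(O(296, -256) - 418529) = √(299/3 - 418529) = √(-1255288/3) = 2*I*√941466/3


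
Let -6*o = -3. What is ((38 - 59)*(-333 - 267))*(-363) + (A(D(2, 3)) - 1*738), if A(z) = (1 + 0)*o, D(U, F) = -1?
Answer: -9149075/2 ≈ -4.5745e+6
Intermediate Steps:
o = 1/2 (o = -1/6*(-3) = 1/2 ≈ 0.50000)
A(z) = 1/2 (A(z) = (1 + 0)*(1/2) = 1*(1/2) = 1/2)
((38 - 59)*(-333 - 267))*(-363) + (A(D(2, 3)) - 1*738) = ((38 - 59)*(-333 - 267))*(-363) + (1/2 - 1*738) = -21*(-600)*(-363) + (1/2 - 738) = 12600*(-363) - 1475/2 = -4573800 - 1475/2 = -9149075/2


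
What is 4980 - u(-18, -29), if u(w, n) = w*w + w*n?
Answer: 4134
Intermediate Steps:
u(w, n) = w² + n*w
4980 - u(-18, -29) = 4980 - (-18)*(-29 - 18) = 4980 - (-18)*(-47) = 4980 - 1*846 = 4980 - 846 = 4134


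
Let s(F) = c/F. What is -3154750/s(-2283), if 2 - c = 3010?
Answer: -3601147125/1504 ≈ -2.3944e+6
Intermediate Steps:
c = -3008 (c = 2 - 1*3010 = 2 - 3010 = -3008)
s(F) = -3008/F
-3154750/s(-2283) = -3154750/((-3008/(-2283))) = -3154750/((-3008*(-1/2283))) = -3154750/3008/2283 = -3154750*2283/3008 = -3601147125/1504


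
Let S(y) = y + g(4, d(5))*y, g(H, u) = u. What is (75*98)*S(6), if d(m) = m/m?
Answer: 88200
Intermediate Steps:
d(m) = 1
S(y) = 2*y (S(y) = y + 1*y = y + y = 2*y)
(75*98)*S(6) = (75*98)*(2*6) = 7350*12 = 88200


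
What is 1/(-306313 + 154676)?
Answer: -1/151637 ≈ -6.5947e-6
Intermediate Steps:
1/(-306313 + 154676) = 1/(-151637) = -1/151637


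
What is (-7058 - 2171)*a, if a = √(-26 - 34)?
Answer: -18458*I*√15 ≈ -71488.0*I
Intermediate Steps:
a = 2*I*√15 (a = √(-60) = 2*I*√15 ≈ 7.746*I)
(-7058 - 2171)*a = (-7058 - 2171)*(2*I*√15) = -18458*I*√15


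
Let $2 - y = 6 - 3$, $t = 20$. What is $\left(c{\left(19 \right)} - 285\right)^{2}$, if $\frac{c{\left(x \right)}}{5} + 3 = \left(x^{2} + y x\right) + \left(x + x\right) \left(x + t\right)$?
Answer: $77792400$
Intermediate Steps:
$y = -1$ ($y = 2 - \left(6 - 3\right) = 2 - 3 = -1$)
$c{\left(x \right)} = -15 - 5 x + 5 x^{2} + 10 x \left(20 + x\right)$ ($c{\left(x \right)} = -15 + 5 \left(\left(x^{2} - x\right) + \left(x + x\right) \left(x + 20\right)\right) = -15 + 5 \left(\left(x^{2} - x\right) + 2 x \left(20 + x\right)\right) = -15 + 5 \left(x^{2} - x + 2 x \left(20 + x\right)\right) = -15 + \left(- 5 x + 5 x^{2} + 10 x \left(20 + x\right)\right) = -15 - 5 x + 5 x^{2} + 10 x \left(20 + x\right)$)
$\left(c{\left(19 \right)} - 285\right)^{2} = \left(\left(-15 + 15 \cdot 19^{2} + 195 \cdot 19\right) - 285\right)^{2} = \left(\left(-15 + 15 \cdot 361 + 3705\right) - 285\right)^{2} = \left(\left(-15 + 5415 + 3705\right) - 285\right)^{2} = \left(9105 - 285\right)^{2} = 8820^{2} = 77792400$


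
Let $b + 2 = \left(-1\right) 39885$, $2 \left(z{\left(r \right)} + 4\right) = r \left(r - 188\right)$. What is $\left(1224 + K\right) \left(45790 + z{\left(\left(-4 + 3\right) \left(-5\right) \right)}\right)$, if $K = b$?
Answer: $- \frac{3505071591}{2} \approx -1.7525 \cdot 10^{9}$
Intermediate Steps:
$z{\left(r \right)} = -4 + \frac{r \left(-188 + r\right)}{2}$ ($z{\left(r \right)} = -4 + \frac{r \left(r - 188\right)}{2} = -4 + \frac{r \left(-188 + r\right)}{2}$)
$b = -39887$ ($b = -2 - 39885 = -39887$)
$K = -39887$
$\left(1224 + K\right) \left(45790 + z{\left(\left(-4 + 3\right) \left(-5\right) \right)}\right) = \left(1224 - 39887\right) \left(45790 - \left(4 - \frac{25 \left(-4 + 3\right)^{2}}{2} + 94 \left(-4 + 3\right) \left(-5\right)\right)\right) = - 38663 \left(45790 - \left(4 - \frac{25}{2} + 94 \left(-1\right) \left(-5\right)\right)\right) = - 38663 \left(45790 - \left(474 - \frac{25}{2}\right)\right) = - 38663 \left(45790 - \frac{923}{2}\right) = \left(-38663\right) \frac{90657}{2} = - \frac{3505071591}{2}$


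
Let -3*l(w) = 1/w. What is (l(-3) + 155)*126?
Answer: 19544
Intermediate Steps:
l(w) = -1/(3*w)
(l(-3) + 155)*126 = (-1/3/(-3) + 155)*126 = (-1/3*(-1/3) + 155)*126 = (1/9 + 155)*126 = (1396/9)*126 = 19544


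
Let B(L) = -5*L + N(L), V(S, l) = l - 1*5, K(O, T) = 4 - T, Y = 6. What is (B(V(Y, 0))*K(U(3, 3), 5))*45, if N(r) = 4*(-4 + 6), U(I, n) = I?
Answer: -1485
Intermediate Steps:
N(r) = 8 (N(r) = 4*2 = 8)
V(S, l) = -5 + l (V(S, l) = l - 5 = -5 + l)
B(L) = 8 - 5*L (B(L) = -5*L + 8 = 8 - 5*L)
(B(V(Y, 0))*K(U(3, 3), 5))*45 = ((8 - 5*(-5 + 0))*(4 - 1*5))*45 = ((8 - 5*(-5))*(4 - 5))*45 = ((8 + 25)*(-1))*45 = (33*(-1))*45 = -33*45 = -1485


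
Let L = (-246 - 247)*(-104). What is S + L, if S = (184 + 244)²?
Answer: 234456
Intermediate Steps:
S = 183184 (S = 428² = 183184)
L = 51272 (L = -493*(-104) = 51272)
S + L = 183184 + 51272 = 234456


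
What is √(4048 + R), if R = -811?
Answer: √3237 ≈ 56.895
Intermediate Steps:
√(4048 + R) = √(4048 - 811) = √3237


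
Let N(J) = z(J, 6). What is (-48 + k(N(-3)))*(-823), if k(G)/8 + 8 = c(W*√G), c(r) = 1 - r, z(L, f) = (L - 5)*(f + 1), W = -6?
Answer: 85592 - 79008*I*√14 ≈ 85592.0 - 2.9562e+5*I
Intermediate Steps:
z(L, f) = (1 + f)*(-5 + L) (z(L, f) = (-5 + L)*(1 + f) = (1 + f)*(-5 + L))
N(J) = -35 + 7*J (N(J) = -5 + J - 5*6 + J*6 = -5 + J - 30 + 6*J = -35 + 7*J)
k(G) = -56 + 48*√G (k(G) = -64 + 8*(1 - (-6)*√G) = -64 + 8*(1 + 6*√G) = -64 + (8 + 48*√G) = -56 + 48*√G)
(-48 + k(N(-3)))*(-823) = (-48 + (-56 + 48*√(-35 + 7*(-3))))*(-823) = (-48 + (-56 + 48*√(-35 - 21)))*(-823) = (-48 + (-56 + 48*√(-56)))*(-823) = (-48 + (-56 + 48*(2*I*√14)))*(-823) = (-48 + (-56 + 96*I*√14))*(-823) = (-104 + 96*I*√14)*(-823) = 85592 - 79008*I*√14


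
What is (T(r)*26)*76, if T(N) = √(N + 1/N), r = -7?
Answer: 9880*I*√14/7 ≈ 5281.1*I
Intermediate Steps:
(T(r)*26)*76 = (√(-7 + 1/(-7))*26)*76 = (√(-7 - ⅐)*26)*76 = (√(-50/7)*26)*76 = ((5*I*√14/7)*26)*76 = (130*I*√14/7)*76 = 9880*I*√14/7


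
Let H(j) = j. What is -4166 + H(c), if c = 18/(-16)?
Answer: -33337/8 ≈ -4167.1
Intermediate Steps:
c = -9/8 (c = 18*(-1/16) = -9/8 ≈ -1.1250)
-4166 + H(c) = -4166 - 9/8 = -33337/8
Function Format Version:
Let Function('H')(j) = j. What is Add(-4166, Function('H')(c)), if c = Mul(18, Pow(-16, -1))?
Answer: Rational(-33337, 8) ≈ -4167.1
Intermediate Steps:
c = Rational(-9, 8) (c = Mul(18, Rational(-1, 16)) = Rational(-9, 8) ≈ -1.1250)
Add(-4166, Function('H')(c)) = Add(-4166, Rational(-9, 8)) = Rational(-33337, 8)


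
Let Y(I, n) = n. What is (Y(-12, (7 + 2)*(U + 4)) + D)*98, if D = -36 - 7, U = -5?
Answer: -5096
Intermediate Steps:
D = -43
(Y(-12, (7 + 2)*(U + 4)) + D)*98 = ((7 + 2)*(-5 + 4) - 43)*98 = (9*(-1) - 43)*98 = (-9 - 43)*98 = -52*98 = -5096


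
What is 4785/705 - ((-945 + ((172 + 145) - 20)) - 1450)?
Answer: 98925/47 ≈ 2104.8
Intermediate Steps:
4785/705 - ((-945 + ((172 + 145) - 20)) - 1450) = 4785*(1/705) - ((-945 + (317 - 20)) - 1450) = 319/47 - ((-945 + 297) - 1450) = 319/47 - (-648 - 1450) = 319/47 - 1*(-2098) = 319/47 + 2098 = 98925/47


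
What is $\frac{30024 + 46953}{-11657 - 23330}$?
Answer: $- \frac{76977}{34987} \approx -2.2002$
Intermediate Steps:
$\frac{30024 + 46953}{-11657 - 23330} = \frac{76977}{-34987} = 76977 \left(- \frac{1}{34987}\right) = - \frac{76977}{34987}$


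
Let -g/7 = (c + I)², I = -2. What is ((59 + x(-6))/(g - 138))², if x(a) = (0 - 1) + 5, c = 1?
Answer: 3969/21025 ≈ 0.18878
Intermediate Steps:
x(a) = 4 (x(a) = -1 + 5 = 4)
g = -7 (g = -7*(1 - 2)² = -7*(-1)² = -7*1 = -7)
((59 + x(-6))/(g - 138))² = ((59 + 4)/(-7 - 138))² = (63/(-145))² = (63*(-1/145))² = (-63/145)² = 3969/21025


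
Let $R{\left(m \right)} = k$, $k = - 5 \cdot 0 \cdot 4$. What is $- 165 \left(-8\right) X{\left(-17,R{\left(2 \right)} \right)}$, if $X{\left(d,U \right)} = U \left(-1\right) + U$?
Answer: $0$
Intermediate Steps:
$k = 0$ ($k = \left(-5\right) 0 = 0$)
$R{\left(m \right)} = 0$
$X{\left(d,U \right)} = 0$ ($X{\left(d,U \right)} = - U + U = 0$)
$- 165 \left(-8\right) X{\left(-17,R{\left(2 \right)} \right)} = - 165 \left(-8\right) 0 = - \left(-1320\right) 0 = \left(-1\right) 0 = 0$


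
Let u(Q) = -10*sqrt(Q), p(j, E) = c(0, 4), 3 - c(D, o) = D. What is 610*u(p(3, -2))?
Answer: -6100*sqrt(3) ≈ -10566.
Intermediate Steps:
c(D, o) = 3 - D
p(j, E) = 3 (p(j, E) = 3 - 1*0 = 3 + 0 = 3)
610*u(p(3, -2)) = 610*(-10*sqrt(3)) = -6100*sqrt(3)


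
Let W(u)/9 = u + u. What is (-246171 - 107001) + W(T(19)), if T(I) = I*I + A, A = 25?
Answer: -346224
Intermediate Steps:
T(I) = 25 + I² (T(I) = I*I + 25 = I² + 25 = 25 + I²)
W(u) = 18*u (W(u) = 9*(u + u) = 9*(2*u) = 18*u)
(-246171 - 107001) + W(T(19)) = (-246171 - 107001) + 18*(25 + 19²) = -353172 + 18*(25 + 361) = -353172 + 18*386 = -353172 + 6948 = -346224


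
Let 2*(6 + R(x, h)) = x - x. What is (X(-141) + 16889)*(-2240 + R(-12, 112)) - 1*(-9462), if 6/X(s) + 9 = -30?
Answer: -492997524/13 ≈ -3.7923e+7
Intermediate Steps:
X(s) = -2/13 (X(s) = 6/(-9 - 30) = 6/(-39) = 6*(-1/39) = -2/13)
R(x, h) = -6 (R(x, h) = -6 + (x - x)/2 = -6 + (1/2)*0 = -6 + 0 = -6)
(X(-141) + 16889)*(-2240 + R(-12, 112)) - 1*(-9462) = (-2/13 + 16889)*(-2240 - 6) - 1*(-9462) = (219555/13)*(-2246) + 9462 = -493120530/13 + 9462 = -492997524/13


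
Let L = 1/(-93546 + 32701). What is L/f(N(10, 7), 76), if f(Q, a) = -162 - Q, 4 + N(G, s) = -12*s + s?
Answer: 1/4928445 ≈ 2.0290e-7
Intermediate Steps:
N(G, s) = -4 - 11*s (N(G, s) = -4 + (-12*s + s) = -4 - 11*s)
L = -1/60845 (L = 1/(-60845) = -1/60845 ≈ -1.6435e-5)
L/f(N(10, 7), 76) = -1/(60845*(-162 - (-4 - 11*7))) = -1/(60845*(-162 - (-4 - 77))) = -1/(60845*(-162 - 1*(-81))) = -1/(60845*(-162 + 81)) = -1/60845/(-81) = -1/60845*(-1/81) = 1/4928445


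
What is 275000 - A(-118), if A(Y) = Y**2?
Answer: 261076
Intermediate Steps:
275000 - A(-118) = 275000 - 1*(-118)**2 = 275000 - 1*13924 = 275000 - 13924 = 261076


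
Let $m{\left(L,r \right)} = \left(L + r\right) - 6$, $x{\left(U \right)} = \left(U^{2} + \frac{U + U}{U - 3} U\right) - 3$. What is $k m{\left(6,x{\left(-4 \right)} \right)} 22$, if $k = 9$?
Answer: $\frac{11682}{7} \approx 1668.9$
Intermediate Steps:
$x{\left(U \right)} = -3 + U^{2} + \frac{2 U^{2}}{-3 + U}$ ($x{\left(U \right)} = \left(U^{2} + \frac{2 U}{-3 + U} U\right) - 3 = \left(U^{2} + \frac{2 U^{2}}{-3 + U}\right) - 3 = -3 + U^{2} + \frac{2 U^{2}}{-3 + U}$)
$m{\left(L,r \right)} = -6 + L + r$
$k m{\left(6,x{\left(-4 \right)} \right)} 22 = 9 \left(-6 + 6 + \frac{9 + \left(-4\right)^{3} - \left(-4\right)^{2} - -12}{-3 - 4}\right) 22 = 9 \left(-6 + 6 + \frac{9 - 64 - 16 + 12}{-7}\right) 22 = 9 \left(-6 + 6 - \frac{9 - 64 - 16 + 12}{7}\right) 22 = 9 \left(-6 + 6 - - \frac{59}{7}\right) 22 = 9 \left(-6 + 6 + \frac{59}{7}\right) 22 = 9 \cdot \frac{59}{7} \cdot 22 = \frac{531}{7} \cdot 22 = \frac{11682}{7}$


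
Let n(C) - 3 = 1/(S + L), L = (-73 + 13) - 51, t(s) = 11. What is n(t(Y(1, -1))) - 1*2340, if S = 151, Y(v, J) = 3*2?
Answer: -93479/40 ≈ -2337.0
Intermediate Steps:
Y(v, J) = 6
L = -111 (L = -60 - 51 = -111)
n(C) = 121/40 (n(C) = 3 + 1/(151 - 111) = 3 + 1/40 = 121/40)
n(t(Y(1, -1))) - 1*2340 = 121/40 - 1*2340 = 121/40 - 2340 = -93479/40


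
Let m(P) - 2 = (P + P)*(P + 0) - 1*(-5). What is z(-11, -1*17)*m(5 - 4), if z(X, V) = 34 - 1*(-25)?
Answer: 531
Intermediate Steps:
z(X, V) = 59 (z(X, V) = 34 + 25 = 59)
m(P) = 7 + 2*P² (m(P) = 2 + ((P + P)*(P + 0) - 1*(-5)) = 2 + ((2*P)*P + 5) = 2 + (2*P² + 5) = 2 + (5 + 2*P²) = 7 + 2*P²)
z(-11, -1*17)*m(5 - 4) = 59*(7 + 2*(5 - 4)²) = 59*(7 + 2*1²) = 59*(7 + 2*1) = 59*(7 + 2) = 59*9 = 531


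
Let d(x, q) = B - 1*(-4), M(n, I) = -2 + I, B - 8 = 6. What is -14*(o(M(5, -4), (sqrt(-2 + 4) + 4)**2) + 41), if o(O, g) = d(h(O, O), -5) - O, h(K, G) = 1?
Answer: -910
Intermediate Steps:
B = 14 (B = 8 + 6 = 14)
d(x, q) = 18 (d(x, q) = 14 - 1*(-4) = 14 + 4 = 18)
o(O, g) = 18 - O
-14*(o(M(5, -4), (sqrt(-2 + 4) + 4)**2) + 41) = -14*((18 - (-2 - 4)) + 41) = -14*((18 - 1*(-6)) + 41) = -14*((18 + 6) + 41) = -14*(24 + 41) = -14*65 = -910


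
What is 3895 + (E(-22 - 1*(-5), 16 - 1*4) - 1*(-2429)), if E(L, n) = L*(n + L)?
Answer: 6409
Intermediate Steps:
E(L, n) = L*(L + n)
3895 + (E(-22 - 1*(-5), 16 - 1*4) - 1*(-2429)) = 3895 + ((-22 - 1*(-5))*((-22 - 1*(-5)) + (16 - 1*4)) - 1*(-2429)) = 3895 + ((-22 + 5)*((-22 + 5) + (16 - 4)) + 2429) = 3895 + (-17*(-17 + 12) + 2429) = 3895 + (-17*(-5) + 2429) = 3895 + (85 + 2429) = 3895 + 2514 = 6409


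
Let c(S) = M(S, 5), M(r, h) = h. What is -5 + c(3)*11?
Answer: 50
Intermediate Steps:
c(S) = 5
-5 + c(3)*11 = -5 + 5*11 = -5 + 55 = 50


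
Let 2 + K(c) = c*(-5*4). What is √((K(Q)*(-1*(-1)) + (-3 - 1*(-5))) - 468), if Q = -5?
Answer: 4*I*√23 ≈ 19.183*I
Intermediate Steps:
K(c) = -2 - 20*c (K(c) = -2 + c*(-5*4) = -2 + c*(-20) = -2 - 20*c)
√((K(Q)*(-1*(-1)) + (-3 - 1*(-5))) - 468) = √(((-2 - 20*(-5))*(-1*(-1)) + (-3 - 1*(-5))) - 468) = √(((-2 + 100)*1 + (-3 + 5)) - 468) = √((98*1 + 2) - 468) = √((98 + 2) - 468) = √(100 - 468) = √(-368) = 4*I*√23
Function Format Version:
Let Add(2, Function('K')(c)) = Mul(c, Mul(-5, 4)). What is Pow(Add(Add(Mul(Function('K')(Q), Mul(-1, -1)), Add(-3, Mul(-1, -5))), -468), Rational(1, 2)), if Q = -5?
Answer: Mul(4, I, Pow(23, Rational(1, 2))) ≈ Mul(19.183, I)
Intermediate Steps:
Function('K')(c) = Add(-2, Mul(-20, c)) (Function('K')(c) = Add(-2, Mul(c, Mul(-5, 4))) = Add(-2, Mul(c, -20)) = Add(-2, Mul(-20, c)))
Pow(Add(Add(Mul(Function('K')(Q), Mul(-1, -1)), Add(-3, Mul(-1, -5))), -468), Rational(1, 2)) = Pow(Add(Add(Mul(Add(-2, Mul(-20, -5)), Mul(-1, -1)), Add(-3, Mul(-1, -5))), -468), Rational(1, 2)) = Pow(Add(Add(Mul(Add(-2, 100), 1), Add(-3, 5)), -468), Rational(1, 2)) = Pow(Add(Add(Mul(98, 1), 2), -468), Rational(1, 2)) = Pow(Add(Add(98, 2), -468), Rational(1, 2)) = Pow(Add(100, -468), Rational(1, 2)) = Pow(-368, Rational(1, 2)) = Mul(4, I, Pow(23, Rational(1, 2)))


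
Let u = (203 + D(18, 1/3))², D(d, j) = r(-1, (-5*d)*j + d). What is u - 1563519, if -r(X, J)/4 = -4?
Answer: -1515558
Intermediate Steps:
r(X, J) = 16 (r(X, J) = -4*(-4) = 16)
D(d, j) = 16
u = 47961 (u = (203 + 16)² = 219² = 47961)
u - 1563519 = 47961 - 1563519 = -1515558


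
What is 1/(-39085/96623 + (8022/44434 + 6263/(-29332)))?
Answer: -62966218038412/27547339831777 ≈ -2.2857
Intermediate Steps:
1/(-39085/96623 + (8022/44434 + 6263/(-29332))) = 1/(-39085*1/96623 + (8022*(1/44434) + 6263*(-1/29332))) = 1/(-39085/96623 + (4011/22217 - 6263/29332)) = 1/(-39085/96623 - 21494419/651669044) = 1/(-27547339831777/62966218038412) = -62966218038412/27547339831777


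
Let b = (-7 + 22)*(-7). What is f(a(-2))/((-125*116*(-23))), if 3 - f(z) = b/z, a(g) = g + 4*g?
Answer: -3/133400 ≈ -2.2489e-5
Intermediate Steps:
a(g) = 5*g
b = -105 (b = 15*(-7) = -105)
f(z) = 3 + 105/z (f(z) = 3 - (-105)/z = 3 + 105/z)
f(a(-2))/((-125*116*(-23))) = (3 + 105/((5*(-2))))/((-125*116*(-23))) = (3 + 105/(-10))/((-14500*(-23))) = (3 + 105*(-⅒))/333500 = (3 - 21/2)*(1/333500) = -15/2*1/333500 = -3/133400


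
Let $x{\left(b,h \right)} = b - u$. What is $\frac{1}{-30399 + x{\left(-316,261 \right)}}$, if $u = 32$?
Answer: $- \frac{1}{30747} \approx -3.2523 \cdot 10^{-5}$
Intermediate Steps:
$x{\left(b,h \right)} = -32 + b$ ($x{\left(b,h \right)} = b - 32 = -32 + b$)
$\frac{1}{-30399 + x{\left(-316,261 \right)}} = \frac{1}{-30399 - 348} = \frac{1}{-30747} = - \frac{1}{30747}$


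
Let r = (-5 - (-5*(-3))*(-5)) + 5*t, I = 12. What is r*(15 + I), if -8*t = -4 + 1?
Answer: 15525/8 ≈ 1940.6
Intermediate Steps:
t = 3/8 (t = -(-4 + 1)/8 = -⅛*(-3) = 3/8 ≈ 0.37500)
r = 575/8 (r = (-5 - (-5*(-3))*(-5)) + 5*(3/8) = (-5 - 15*(-5)) + 15/8 = (-5 - 1*(-75)) + 15/8 = (-5 + 75) + 15/8 = 70 + 15/8 = 575/8 ≈ 71.875)
r*(15 + I) = 575*(15 + 12)/8 = (575/8)*27 = 15525/8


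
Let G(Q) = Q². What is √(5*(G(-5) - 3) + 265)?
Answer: 5*√15 ≈ 19.365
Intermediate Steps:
√(5*(G(-5) - 3) + 265) = √(5*((-5)² - 3) + 265) = √(5*(25 - 3) + 265) = √(5*22 + 265) = √(110 + 265) = √375 = 5*√15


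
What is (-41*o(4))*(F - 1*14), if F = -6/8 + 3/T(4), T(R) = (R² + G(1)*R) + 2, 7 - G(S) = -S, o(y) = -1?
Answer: -60229/100 ≈ -602.29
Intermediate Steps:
G(S) = 7 + S (G(S) = 7 - (-1)*S = 7 + S)
T(R) = 2 + R² + 8*R (T(R) = (R² + (7 + 1)*R) + 2 = (R² + 8*R) + 2 = 2 + R² + 8*R)
F = -69/100 (F = -6/8 + 3/(2 + 4² + 8*4) = -6*⅛ + 3/(2 + 16 + 32) = -¾ + 3/50 = -69/100 ≈ -0.69000)
(-41*o(4))*(F - 1*14) = (-41*(-1))*(-69/100 - 1*14) = 41*(-69/100 - 14) = 41*(-1469/100) = -60229/100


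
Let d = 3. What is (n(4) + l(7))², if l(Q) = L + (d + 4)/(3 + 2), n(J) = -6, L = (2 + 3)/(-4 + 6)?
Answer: 441/100 ≈ 4.4100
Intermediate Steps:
L = 5/2 ≈ 2.5000
l(Q) = 39/10 (l(Q) = 5/2 + (3 + 4)/(3 + 2) = 5/2 + 7/5 = 39/10)
(n(4) + l(7))² = (-6 + 39/10)² = (-21/10)² = 441/100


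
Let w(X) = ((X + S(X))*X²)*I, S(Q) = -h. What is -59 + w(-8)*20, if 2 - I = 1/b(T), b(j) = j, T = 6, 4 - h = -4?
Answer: -112817/3 ≈ -37606.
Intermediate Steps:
h = 8 (h = 4 - 1*(-4) = 4 + 4 = 8)
S(Q) = -8 (S(Q) = -1*8 = -8)
I = 11/6 (I = 2 - 1/6 = 2 - 1*⅙ = 2 - ⅙ = 11/6 ≈ 1.8333)
w(X) = 11*X²*(-8 + X)/6 (w(X) = ((X - 8)*X²)*(11/6) = ((-8 + X)*X²)*(11/6) = (X²*(-8 + X))*(11/6) = 11*X²*(-8 + X)/6)
-59 + w(-8)*20 = -59 + ((11/6)*(-8)²*(-8 - 8))*20 = -59 + ((11/6)*64*(-16))*20 = -59 - 5632/3*20 = -59 - 112640/3 = -112817/3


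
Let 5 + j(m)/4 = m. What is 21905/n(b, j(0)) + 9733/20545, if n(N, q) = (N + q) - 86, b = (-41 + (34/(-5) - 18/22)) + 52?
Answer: -24697169323/115955980 ≈ -212.99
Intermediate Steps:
j(m) = -20 + 4*m
b = 186/55 (b = (-41 + (34*(-⅕) - 18*1/22)) + 52 = (-41 + (-34/5 - 9/11)) + 52 = (-41 - 419/55) + 52 = -2674/55 + 52 = 186/55 ≈ 3.3818)
n(N, q) = -86 + N + q
21905/n(b, j(0)) + 9733/20545 = 21905/(-86 + 186/55 + (-20 + 4*0)) + 9733/20545 = 21905/(-86 + 186/55 + (-20 + 0)) + 9733*(1/20545) = 21905/(-86 + 186/55 - 20) + 9733/20545 = 21905/(-5644/55) + 9733/20545 = 21905*(-55/5644) + 9733/20545 = -1204775/5644 + 9733/20545 = -24697169323/115955980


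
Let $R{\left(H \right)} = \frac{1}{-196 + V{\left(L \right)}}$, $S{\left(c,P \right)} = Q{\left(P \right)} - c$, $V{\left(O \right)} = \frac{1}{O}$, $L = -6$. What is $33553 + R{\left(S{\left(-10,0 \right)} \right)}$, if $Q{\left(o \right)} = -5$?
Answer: $\frac{39491875}{1177} \approx 33553.0$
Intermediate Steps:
$S{\left(c,P \right)} = -5 - c$
$R{\left(H \right)} = - \frac{6}{1177}$ ($R{\left(H \right)} = \frac{1}{-196 + \frac{1}{-6}} = \frac{1}{-196 - \frac{1}{6}} = \frac{1}{- \frac{1177}{6}} = - \frac{6}{1177}$)
$33553 + R{\left(S{\left(-10,0 \right)} \right)} = 33553 - \frac{6}{1177} = \frac{39491875}{1177}$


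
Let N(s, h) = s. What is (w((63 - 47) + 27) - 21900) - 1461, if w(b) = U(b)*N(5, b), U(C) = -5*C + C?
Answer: -24221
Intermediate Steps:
U(C) = -4*C
w(b) = -20*b (w(b) = -4*b*5 = -20*b)
(w((63 - 47) + 27) - 21900) - 1461 = (-20*((63 - 47) + 27) - 21900) - 1461 = (-20*(16 + 27) - 21900) - 1461 = (-20*43 - 21900) - 1461 = (-860 - 21900) - 1461 = -22760 - 1461 = -24221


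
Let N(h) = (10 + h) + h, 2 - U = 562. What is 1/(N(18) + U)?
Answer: -1/514 ≈ -0.0019455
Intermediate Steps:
U = -560 (U = 2 - 1*562 = 2 - 562 = -560)
N(h) = 10 + 2*h
1/(N(18) + U) = 1/((10 + 2*18) - 560) = 1/((10 + 36) - 560) = 1/(46 - 560) = 1/(-514) = -1/514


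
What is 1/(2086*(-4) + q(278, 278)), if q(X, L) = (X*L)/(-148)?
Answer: -37/328049 ≈ -0.00011279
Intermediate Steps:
q(X, L) = -L*X/148 (q(X, L) = (L*X)*(-1/148) = -L*X/148)
1/(2086*(-4) + q(278, 278)) = 1/(2086*(-4) - 1/148*278*278) = 1/(-8344 - 19321/37) = 1/(-328049/37) = -37/328049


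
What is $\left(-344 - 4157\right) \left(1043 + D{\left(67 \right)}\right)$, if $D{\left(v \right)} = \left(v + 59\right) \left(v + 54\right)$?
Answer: $-73316789$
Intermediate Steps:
$D{\left(v \right)} = \left(54 + v\right) \left(59 + v\right)$ ($D{\left(v \right)} = \left(59 + v\right) \left(54 + v\right) = \left(54 + v\right) \left(59 + v\right)$)
$\left(-344 - 4157\right) \left(1043 + D{\left(67 \right)}\right) = \left(-344 - 4157\right) \left(1043 + \left(3186 + 67^{2} + 113 \cdot 67\right)\right) = - 4501 \left(1043 + \left(3186 + 4489 + 7571\right)\right) = - 4501 \left(1043 + 15246\right) = \left(-4501\right) 16289 = -73316789$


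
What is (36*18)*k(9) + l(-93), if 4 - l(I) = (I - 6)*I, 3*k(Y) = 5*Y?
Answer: 517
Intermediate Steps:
k(Y) = 5*Y/3 (k(Y) = (5*Y)/3 = 5*Y/3)
l(I) = 4 - I*(-6 + I) (l(I) = 4 - (I - 6)*I = 4 - (-6 + I)*I = 4 - I*(-6 + I))
(36*18)*k(9) + l(-93) = (36*18)*((5/3)*9) + (4 - 1*(-93)² + 6*(-93)) = 648*15 + (4 - 1*8649 - 558) = 9720 + (4 - 8649 - 558) = 9720 - 9203 = 517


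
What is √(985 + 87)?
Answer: 4*√67 ≈ 32.741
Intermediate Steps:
√(985 + 87) = √1072 = 4*√67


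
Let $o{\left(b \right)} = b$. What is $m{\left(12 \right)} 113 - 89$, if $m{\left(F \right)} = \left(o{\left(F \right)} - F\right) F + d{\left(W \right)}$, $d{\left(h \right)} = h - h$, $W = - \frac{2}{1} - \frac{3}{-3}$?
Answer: $-89$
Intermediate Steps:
$W = -1$ ($W = \left(-2\right) 1 - -1 = -2 + 1 = -1$)
$d{\left(h \right)} = 0$
$m{\left(F \right)} = 0$ ($m{\left(F \right)} = \left(F - F\right) F + 0 = 0 F + 0 = 0 + 0 = 0$)
$m{\left(12 \right)} 113 - 89 = 0 \cdot 113 - 89 = 0 - 89 = -89$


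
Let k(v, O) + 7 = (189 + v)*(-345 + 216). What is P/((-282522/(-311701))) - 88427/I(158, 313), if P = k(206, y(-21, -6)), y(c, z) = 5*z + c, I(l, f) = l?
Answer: -1267398889045/22319238 ≈ -56785.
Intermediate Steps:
y(c, z) = c + 5*z
k(v, O) = -24388 - 129*v (k(v, O) = -7 + (189 + v)*(-345 + 216) = -7 + (189 + v)*(-129) = -7 + (-24381 - 129*v) = -24388 - 129*v)
P = -50962 (P = -24388 - 129*206 = -24388 - 26574 = -50962)
P/((-282522/(-311701))) - 88427/I(158, 313) = -50962/((-282522/(-311701))) - 88427/158 = -50962/((-282522*(-1/311701))) - 88427*1/158 = -50962/282522/311701 - 88427/158 = -50962*311701/282522 - 88427/158 = -7942453181/141261 - 88427/158 = -1267398889045/22319238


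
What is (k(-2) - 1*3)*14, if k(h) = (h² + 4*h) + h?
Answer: -126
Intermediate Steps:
k(h) = h² + 5*h
(k(-2) - 1*3)*14 = (-2*(5 - 2) - 1*3)*14 = (-2*3 - 3)*14 = (-6 - 3)*14 = -9*14 = -126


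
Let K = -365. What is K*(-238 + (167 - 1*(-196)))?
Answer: -45625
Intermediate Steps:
K*(-238 + (167 - 1*(-196))) = -365*(-238 + (167 - 1*(-196))) = -365*(-238 + (167 + 196)) = -365*(-238 + 363) = -365*125 = -45625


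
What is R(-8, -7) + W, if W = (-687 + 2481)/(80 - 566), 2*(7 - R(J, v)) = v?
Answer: 1103/162 ≈ 6.8086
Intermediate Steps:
R(J, v) = 7 - v/2
W = -299/81 (W = 1794/(-486) = 1794*(-1/486) = -299/81 ≈ -3.6914)
R(-8, -7) + W = (7 - ½*(-7)) - 299/81 = (7 + 7/2) - 299/81 = 21/2 - 299/81 = 1103/162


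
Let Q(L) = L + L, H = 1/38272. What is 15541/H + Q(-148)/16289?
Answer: 9688455340632/16289 ≈ 5.9479e+8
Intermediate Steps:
H = 1/38272 ≈ 2.6129e-5
Q(L) = 2*L
15541/H + Q(-148)/16289 = 15541/(1/38272) + (2*(-148))/16289 = 15541*38272 - 296*1/16289 = 594785152 - 296/16289 = 9688455340632/16289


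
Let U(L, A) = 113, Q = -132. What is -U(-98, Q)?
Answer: -113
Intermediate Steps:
-U(-98, Q) = -1*113 = -113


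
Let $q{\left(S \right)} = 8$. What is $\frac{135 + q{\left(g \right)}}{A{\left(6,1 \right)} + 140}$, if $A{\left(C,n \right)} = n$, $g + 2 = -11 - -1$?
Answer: $\frac{143}{141} \approx 1.0142$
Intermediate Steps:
$g = -12$ ($g = -2 - 10 = -12$)
$\frac{135 + q{\left(g \right)}}{A{\left(6,1 \right)} + 140} = \frac{135 + 8}{1 + 140} = \frac{143}{141}$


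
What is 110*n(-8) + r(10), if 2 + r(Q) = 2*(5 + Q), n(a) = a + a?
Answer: -1732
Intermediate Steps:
n(a) = 2*a
r(Q) = 8 + 2*Q (r(Q) = -2 + 2*(5 + Q) = -2 + (10 + 2*Q) = 8 + 2*Q)
110*n(-8) + r(10) = 110*(2*(-8)) + (8 + 2*10) = 110*(-16) + (8 + 20) = -1760 + 28 = -1732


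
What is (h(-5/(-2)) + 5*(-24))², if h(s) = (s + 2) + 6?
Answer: 47961/4 ≈ 11990.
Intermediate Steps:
h(s) = 8 + s (h(s) = (2 + s) + 6 = 8 + s)
(h(-5/(-2)) + 5*(-24))² = ((8 - 5/(-2)) + 5*(-24))² = ((8 - 5*(-½)) - 120)² = ((8 + 5/2) - 120)² = (21/2 - 120)² = (-219/2)² = 47961/4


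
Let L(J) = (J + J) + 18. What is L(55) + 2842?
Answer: 2970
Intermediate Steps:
L(J) = 18 + 2*J (L(J) = 2*J + 18 = 18 + 2*J)
L(55) + 2842 = (18 + 2*55) + 2842 = (18 + 110) + 2842 = 128 + 2842 = 2970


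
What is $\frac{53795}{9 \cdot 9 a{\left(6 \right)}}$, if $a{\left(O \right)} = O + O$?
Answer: $\frac{53795}{972} \approx 55.345$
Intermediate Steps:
$a{\left(O \right)} = 2 O$
$\frac{53795}{9 \cdot 9 a{\left(6 \right)}} = \frac{53795}{9 \cdot 9 \cdot 2 \cdot 6} = \frac{53795}{81 \cdot 12} = \frac{53795}{972}$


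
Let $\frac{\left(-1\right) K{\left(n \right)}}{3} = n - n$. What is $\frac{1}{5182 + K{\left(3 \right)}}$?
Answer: $\frac{1}{5182} \approx 0.00019298$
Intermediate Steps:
$K{\left(n \right)} = 0$ ($K{\left(n \right)} = - 3 \left(n - n\right) = \left(-3\right) 0 = 0$)
$\frac{1}{5182 + K{\left(3 \right)}} = \frac{1}{5182 + 0} = \frac{1}{5182}$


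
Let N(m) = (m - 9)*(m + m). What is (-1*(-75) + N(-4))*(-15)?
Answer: -2685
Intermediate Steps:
N(m) = 2*m*(-9 + m) (N(m) = (-9 + m)*(2*m) = 2*m*(-9 + m))
(-1*(-75) + N(-4))*(-15) = (-1*(-75) + 2*(-4)*(-9 - 4))*(-15) = (75 + 2*(-4)*(-13))*(-15) = (75 + 104)*(-15) = 179*(-15) = -2685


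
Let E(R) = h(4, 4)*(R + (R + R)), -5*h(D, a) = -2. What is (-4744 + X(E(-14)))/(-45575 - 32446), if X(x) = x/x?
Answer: 527/8669 ≈ 0.060791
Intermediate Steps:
h(D, a) = ⅖ (h(D, a) = -⅕*(-2) = ⅖)
E(R) = 6*R/5 (E(R) = 2*(R + (R + R))/5 = 2*(R + 2*R)/5 = 2*(3*R)/5 = 6*R/5)
X(x) = 1
(-4744 + X(E(-14)))/(-45575 - 32446) = (-4744 + 1)/(-45575 - 32446) = -4743/(-78021) = -4743*(-1/78021) = 527/8669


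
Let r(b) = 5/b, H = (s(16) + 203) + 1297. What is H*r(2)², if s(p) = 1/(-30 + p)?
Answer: 524975/56 ≈ 9374.5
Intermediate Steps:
H = 20999/14 (H = (1/(-30 + 16) + 203) + 1297 = (1/(-14) + 203) + 1297 = (-1/14 + 203) + 1297 = 2841/14 + 1297 = 20999/14 ≈ 1499.9)
H*r(2)² = 20999*(5/2)²/14 = (20999/14)*(25/4) = 524975/56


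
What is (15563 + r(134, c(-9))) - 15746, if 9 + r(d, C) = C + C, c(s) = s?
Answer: -210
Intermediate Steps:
r(d, C) = -9 + 2*C (r(d, C) = -9 + (C + C) = -9 + 2*C)
(15563 + r(134, c(-9))) - 15746 = (15563 + (-9 + 2*(-9))) - 15746 = (15563 + (-9 - 18)) - 15746 = (15563 - 27) - 15746 = 15536 - 15746 = -210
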